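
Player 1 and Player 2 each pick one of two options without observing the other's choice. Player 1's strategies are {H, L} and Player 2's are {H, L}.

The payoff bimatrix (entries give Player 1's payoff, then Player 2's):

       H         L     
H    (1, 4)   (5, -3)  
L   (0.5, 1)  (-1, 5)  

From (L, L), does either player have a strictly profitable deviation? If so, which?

Player 1

Player 1 at (L, L) earns -1; deviating to H yields 5 — a strict improvement.
Player 2 earns 5; deviating to H yields 1 — not better.
Only Player 1 has a strictly profitable deviation.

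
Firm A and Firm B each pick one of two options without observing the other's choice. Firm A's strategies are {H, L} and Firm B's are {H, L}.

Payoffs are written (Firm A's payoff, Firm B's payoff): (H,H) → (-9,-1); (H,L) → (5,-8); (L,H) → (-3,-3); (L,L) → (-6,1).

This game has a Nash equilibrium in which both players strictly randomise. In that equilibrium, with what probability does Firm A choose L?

Let p be the probability that Firm A plays H. In a completely mixed equilibrium, Firm B must be indifferent between H and L.
Firm B's expected payoff from H is −p − 3(1−p); from L it is −8p + (1−p).
Setting these equal: 2p − 3 = −9p + 1, so p = 4/11.
Therefore Firm A plays L with probability 1 − 4/11 = 7/11.

7/11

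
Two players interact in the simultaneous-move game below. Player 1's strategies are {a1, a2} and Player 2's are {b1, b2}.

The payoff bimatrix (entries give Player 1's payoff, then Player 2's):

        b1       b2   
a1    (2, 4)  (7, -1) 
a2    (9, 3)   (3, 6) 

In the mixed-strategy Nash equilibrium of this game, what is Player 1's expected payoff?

First find q, the probability Player 2 plays b1, from Player 1's indifference between a1 and a2: 2q + 7(1−q) = 9q + 3(1−q), giving q = 4/11.
Since Player 1 is indifferent in equilibrium, Player 1's expected payoff equals the payoff from either row against (4/11, 7/11). Using a1: 2(4/11) + 7(7/11) = 57/11.

57/11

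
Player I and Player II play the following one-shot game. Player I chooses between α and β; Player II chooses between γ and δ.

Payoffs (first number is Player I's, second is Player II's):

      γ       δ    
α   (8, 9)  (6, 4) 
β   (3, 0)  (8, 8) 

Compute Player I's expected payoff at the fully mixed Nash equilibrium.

First find y, the probability Player II plays γ, from Player I's indifference between α and β: 8y + 6(1−y) = 3y + 8(1−y), giving y = 2/7.
Since Player I is indifferent in equilibrium, Player I's expected payoff equals the payoff from either row against (2/7, 5/7). Using α: 8(2/7) + 6(5/7) = 46/7.

46/7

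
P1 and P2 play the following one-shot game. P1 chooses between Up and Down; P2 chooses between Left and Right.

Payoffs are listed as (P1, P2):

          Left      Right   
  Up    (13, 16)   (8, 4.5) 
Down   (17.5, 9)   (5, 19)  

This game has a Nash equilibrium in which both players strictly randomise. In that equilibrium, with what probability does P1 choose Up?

20/43

Let r be the probability that P1 plays Up. In a completely mixed equilibrium, P2 must be indifferent between Left and Right.
P2's expected payoff from Left is 16r + 9(1−r); from Right it is 4.5r + 19(1−r).
Setting these equal: 7r + 9 = −14.5r + 19, so r = 20/43.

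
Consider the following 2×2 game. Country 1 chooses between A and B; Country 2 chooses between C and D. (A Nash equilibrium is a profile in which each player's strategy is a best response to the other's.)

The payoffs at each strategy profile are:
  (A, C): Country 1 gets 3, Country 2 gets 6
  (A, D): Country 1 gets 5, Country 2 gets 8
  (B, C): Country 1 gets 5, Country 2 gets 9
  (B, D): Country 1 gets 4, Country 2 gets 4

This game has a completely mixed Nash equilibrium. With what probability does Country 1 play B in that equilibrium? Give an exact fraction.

2/7

Let x be the probability that Country 1 plays A. In a completely mixed equilibrium, Country 2 must be indifferent between C and D.
Country 2's expected payoff from C is 6x + 9(1−x); from D it is 8x + 4(1−x).
Setting these equal: −3x + 9 = 4x + 4, so x = 5/7.
Therefore Country 1 plays B with probability 1 − 5/7 = 2/7.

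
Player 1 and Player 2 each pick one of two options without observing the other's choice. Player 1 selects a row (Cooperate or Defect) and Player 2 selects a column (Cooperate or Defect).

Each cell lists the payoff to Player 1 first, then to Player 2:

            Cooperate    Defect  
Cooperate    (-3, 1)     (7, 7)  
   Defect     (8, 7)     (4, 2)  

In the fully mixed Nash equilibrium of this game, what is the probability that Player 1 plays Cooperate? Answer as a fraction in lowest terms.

Let p be the probability that Player 1 plays Cooperate. In a completely mixed equilibrium, Player 2 must be indifferent between Cooperate and Defect.
Player 2's expected payoff from Cooperate is p + 7(1−p); from Defect it is 7p + 2(1−p).
Setting these equal: −6p + 7 = 5p + 2, so p = 5/11.

5/11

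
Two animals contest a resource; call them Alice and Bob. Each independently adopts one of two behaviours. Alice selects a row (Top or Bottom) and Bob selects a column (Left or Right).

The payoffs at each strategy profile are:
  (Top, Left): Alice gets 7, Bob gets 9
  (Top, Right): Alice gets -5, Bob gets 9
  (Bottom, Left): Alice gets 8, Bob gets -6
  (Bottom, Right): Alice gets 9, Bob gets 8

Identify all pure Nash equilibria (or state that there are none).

(Bottom, Right)

(Top, Left): Alice prefers Bottom (8 > 7) — not an equilibrium.
(Top, Right): Alice prefers Bottom (9 > -5) — not an equilibrium.
(Bottom, Left): Bob prefers Right (8 > -6) — not an equilibrium.
(Bottom, Right): Alice gets 9 ≥ -5 from Top, and Bob gets 8 ≥ -6 from Left — Nash equilibrium.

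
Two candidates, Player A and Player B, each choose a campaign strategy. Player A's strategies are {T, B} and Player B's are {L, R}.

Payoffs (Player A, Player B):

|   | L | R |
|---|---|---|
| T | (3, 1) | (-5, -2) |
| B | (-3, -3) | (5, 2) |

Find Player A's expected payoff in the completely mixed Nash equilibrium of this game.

0

First find q, the probability Player B plays L, from Player A's indifference between T and B: 3q − 5(1−q) = −3q + 5(1−q), giving q = 5/8.
Since Player A is indifferent in equilibrium, Player A's expected payoff equals the payoff from either row against (5/8, 3/8). Using T: 3(5/8) − 5(3/8) = 0.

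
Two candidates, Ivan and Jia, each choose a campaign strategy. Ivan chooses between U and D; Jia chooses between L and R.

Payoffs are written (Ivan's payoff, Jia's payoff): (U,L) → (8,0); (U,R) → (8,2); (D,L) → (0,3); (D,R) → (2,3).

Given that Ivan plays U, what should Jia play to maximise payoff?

R

Against U, Jia earns 0 from L and 2 from R.
So R is the best response.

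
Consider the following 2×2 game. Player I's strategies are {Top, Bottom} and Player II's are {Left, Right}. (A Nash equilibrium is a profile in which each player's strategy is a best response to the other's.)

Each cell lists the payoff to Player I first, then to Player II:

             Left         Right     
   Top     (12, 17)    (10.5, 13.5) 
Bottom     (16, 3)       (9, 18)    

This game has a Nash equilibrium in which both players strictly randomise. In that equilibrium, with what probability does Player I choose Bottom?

7/37

Let x be the probability that Player I plays Top. In a completely mixed equilibrium, Player II must be indifferent between Left and Right.
Player II's expected payoff from Left is 17x + 3(1−x); from Right it is 13.5x + 18(1−x).
Setting these equal: 14x + 3 = −4.5x + 18, so x = 30/37.
Therefore Player I plays Bottom with probability 1 − 30/37 = 7/37.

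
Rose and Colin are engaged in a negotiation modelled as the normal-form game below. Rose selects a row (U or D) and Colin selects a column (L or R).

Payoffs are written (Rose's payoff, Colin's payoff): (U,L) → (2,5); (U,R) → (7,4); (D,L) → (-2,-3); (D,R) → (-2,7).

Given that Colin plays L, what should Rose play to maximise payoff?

Against L, Rose earns 2 from U and -2 from D.
So U is the best response.

U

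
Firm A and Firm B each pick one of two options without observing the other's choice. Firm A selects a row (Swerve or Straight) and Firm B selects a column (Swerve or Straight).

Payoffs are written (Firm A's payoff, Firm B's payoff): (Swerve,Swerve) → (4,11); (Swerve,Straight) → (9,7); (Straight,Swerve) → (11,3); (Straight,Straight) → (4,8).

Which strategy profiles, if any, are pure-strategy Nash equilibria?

(Swerve, Swerve): Firm A prefers Straight (11 > 4) — not an equilibrium.
(Swerve, Straight): Firm B prefers Swerve (11 > 7) — not an equilibrium.
(Straight, Swerve): Firm B prefers Straight (8 > 3) — not an equilibrium.
(Straight, Straight): Firm A prefers Swerve (9 > 4) — not an equilibrium.

none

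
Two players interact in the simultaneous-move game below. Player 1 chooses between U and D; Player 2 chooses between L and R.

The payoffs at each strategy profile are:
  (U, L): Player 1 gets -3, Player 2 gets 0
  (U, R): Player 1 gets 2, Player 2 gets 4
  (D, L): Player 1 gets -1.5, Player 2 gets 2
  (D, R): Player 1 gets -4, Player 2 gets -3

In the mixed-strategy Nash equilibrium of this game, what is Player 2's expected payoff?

First find p, the probability Player 1 plays U, from Player 2's indifference between L and R: 2(1−p) = 4p − 3(1−p), giving p = 5/9.
Since Player 2 is indifferent in equilibrium, Player 2's expected payoff equals the payoff from either column against (5/9, 4/9). Using L: 2(4/9) = 8/9.

8/9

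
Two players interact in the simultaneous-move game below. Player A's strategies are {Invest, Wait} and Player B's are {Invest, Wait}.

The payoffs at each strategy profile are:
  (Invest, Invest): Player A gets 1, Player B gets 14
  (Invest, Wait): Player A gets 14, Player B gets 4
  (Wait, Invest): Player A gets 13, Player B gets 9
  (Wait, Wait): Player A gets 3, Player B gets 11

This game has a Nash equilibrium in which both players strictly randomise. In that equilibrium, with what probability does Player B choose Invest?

Let c be the probability that Player B plays Invest. In a completely mixed equilibrium, Player A must be indifferent between Invest and Wait.
Player A's expected payoff from Invest is c + 14(1−c); from Wait it is 13c + 3(1−c).
Setting these equal: −13c + 14 = 10c + 3, so c = 11/23.

11/23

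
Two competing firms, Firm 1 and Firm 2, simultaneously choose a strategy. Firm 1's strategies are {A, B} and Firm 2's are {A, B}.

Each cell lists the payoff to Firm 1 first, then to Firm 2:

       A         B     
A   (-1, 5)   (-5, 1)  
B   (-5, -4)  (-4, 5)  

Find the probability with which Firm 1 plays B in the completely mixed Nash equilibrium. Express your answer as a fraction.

Let r be the probability that Firm 1 plays A. In a completely mixed equilibrium, Firm 2 must be indifferent between A and B.
Firm 2's expected payoff from A is 5r − 4(1−r); from B it is r + 5(1−r).
Setting these equal: 9r − 4 = −4r + 5, so r = 9/13.
Therefore Firm 1 plays B with probability 1 − 9/13 = 4/13.

4/13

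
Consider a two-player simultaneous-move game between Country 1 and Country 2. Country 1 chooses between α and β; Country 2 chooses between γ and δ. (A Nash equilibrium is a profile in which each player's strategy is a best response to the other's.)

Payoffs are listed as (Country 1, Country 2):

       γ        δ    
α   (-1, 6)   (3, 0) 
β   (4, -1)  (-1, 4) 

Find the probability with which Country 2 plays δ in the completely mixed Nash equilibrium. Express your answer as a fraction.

5/9

Let q be the probability that Country 2 plays γ. In a completely mixed equilibrium, Country 1 must be indifferent between α and β.
Country 1's expected payoff from α is −q + 3(1−q); from β it is 4q − (1−q).
Setting these equal: −4q + 3 = 5q − 1, so q = 4/9.
Therefore Country 2 plays δ with probability 1 − 4/9 = 5/9.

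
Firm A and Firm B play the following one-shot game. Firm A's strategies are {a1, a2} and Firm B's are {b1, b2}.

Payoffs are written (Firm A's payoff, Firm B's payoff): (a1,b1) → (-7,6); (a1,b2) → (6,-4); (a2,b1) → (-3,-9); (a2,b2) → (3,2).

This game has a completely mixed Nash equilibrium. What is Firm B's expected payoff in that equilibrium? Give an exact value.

-8/7

First find p, the probability Firm A plays a1, from Firm B's indifference between b1 and b2: 6p − 9(1−p) = −4p + 2(1−p), giving p = 11/21.
Since Firm B is indifferent in equilibrium, Firm B's expected payoff equals the payoff from either column against (11/21, 10/21). Using b1: 6(11/21) − 9(10/21) = -8/7.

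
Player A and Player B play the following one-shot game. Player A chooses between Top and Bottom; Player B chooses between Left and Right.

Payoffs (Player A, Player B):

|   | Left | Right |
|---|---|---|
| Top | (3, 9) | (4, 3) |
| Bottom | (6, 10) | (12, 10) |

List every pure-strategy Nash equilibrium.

(Top, Left): Player A prefers Bottom (6 > 3) — not an equilibrium.
(Top, Right): Player A prefers Bottom (12 > 4); Player B prefers Left (9 > 3) — not an equilibrium.
(Bottom, Left): Player A gets 6 ≥ 3 from Top, and Player B gets 10 ≥ 10 from Right — Nash equilibrium.
(Bottom, Right): Player A gets 12 ≥ 4 from Top, and Player B gets 10 ≥ 10 from Left — Nash equilibrium.

(Bottom, Left) and (Bottom, Right)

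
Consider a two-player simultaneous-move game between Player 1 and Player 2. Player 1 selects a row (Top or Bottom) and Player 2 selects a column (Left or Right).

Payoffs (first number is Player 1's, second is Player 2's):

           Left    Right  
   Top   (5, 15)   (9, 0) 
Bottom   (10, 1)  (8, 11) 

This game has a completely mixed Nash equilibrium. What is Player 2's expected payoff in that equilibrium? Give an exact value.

33/5

First find x, the probability Player 1 plays Top, from Player 2's indifference between Left and Right: 15x + (1−x) = 11(1−x), giving x = 2/5.
Since Player 2 is indifferent in equilibrium, Player 2's expected payoff equals the payoff from either column against (2/5, 3/5). Using Left: 15(2/5) + (3/5) = 33/5.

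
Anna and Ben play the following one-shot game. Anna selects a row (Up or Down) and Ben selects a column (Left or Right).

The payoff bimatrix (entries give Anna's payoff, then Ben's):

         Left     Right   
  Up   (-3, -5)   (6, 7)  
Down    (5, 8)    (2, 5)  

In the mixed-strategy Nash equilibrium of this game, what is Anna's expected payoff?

3

First find y, the probability Ben plays Left, from Anna's indifference between Up and Down: −3y + 6(1−y) = 5y + 2(1−y), giving y = 1/3.
Since Anna is indifferent in equilibrium, Anna's expected payoff equals the payoff from either row against (1/3, 2/3). Using Up: −3(1/3) + 6(2/3) = 3.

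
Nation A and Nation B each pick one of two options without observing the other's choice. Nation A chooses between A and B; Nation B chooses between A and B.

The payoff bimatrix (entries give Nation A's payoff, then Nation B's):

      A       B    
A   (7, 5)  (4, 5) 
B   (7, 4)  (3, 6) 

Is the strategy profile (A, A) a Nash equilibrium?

Yes

At (A, A), Nation A earns 7; switching to B would give 7, so Nation A has no profitable deviation.
Nation B earns 5; switching to B would give 5, so Nation B has no profitable deviation.
Neither player can gain by a unilateral deviation, so this profile is a Nash equilibrium.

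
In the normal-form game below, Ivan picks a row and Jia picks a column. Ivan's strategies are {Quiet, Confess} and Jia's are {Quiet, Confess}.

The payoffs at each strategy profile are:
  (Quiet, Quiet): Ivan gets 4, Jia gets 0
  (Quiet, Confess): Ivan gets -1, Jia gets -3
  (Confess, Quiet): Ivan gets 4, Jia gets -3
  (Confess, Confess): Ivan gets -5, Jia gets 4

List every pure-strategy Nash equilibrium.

(Quiet, Quiet): Ivan gets 4 ≥ 4 from Confess, and Jia gets 0 ≥ -3 from Confess — Nash equilibrium.
(Quiet, Confess): Jia prefers Quiet (0 > -3) — not an equilibrium.
(Confess, Quiet): Jia prefers Confess (4 > -3) — not an equilibrium.
(Confess, Confess): Ivan prefers Quiet (-1 > -5) — not an equilibrium.

(Quiet, Quiet)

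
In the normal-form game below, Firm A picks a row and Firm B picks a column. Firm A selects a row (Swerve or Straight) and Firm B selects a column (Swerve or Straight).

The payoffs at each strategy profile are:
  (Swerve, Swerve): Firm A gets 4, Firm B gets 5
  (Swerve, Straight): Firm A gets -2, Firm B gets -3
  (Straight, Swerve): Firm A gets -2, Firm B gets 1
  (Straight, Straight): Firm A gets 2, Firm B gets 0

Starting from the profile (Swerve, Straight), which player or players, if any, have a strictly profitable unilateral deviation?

Firm A at (Swerve, Straight) earns -2; deviating to Straight yields 2 — a strict improvement.
Firm B earns -3; deviating to Swerve yields 5 — a strict improvement.
Both Firm A and Firm B have strictly profitable deviations.

Both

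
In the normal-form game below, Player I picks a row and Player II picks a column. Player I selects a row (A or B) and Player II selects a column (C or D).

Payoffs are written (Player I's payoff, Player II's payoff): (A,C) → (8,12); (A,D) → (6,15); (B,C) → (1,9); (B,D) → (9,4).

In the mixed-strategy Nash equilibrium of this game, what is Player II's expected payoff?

87/8

First find p, the probability Player I plays A, from Player II's indifference between C and D: 12p + 9(1−p) = 15p + 4(1−p), giving p = 5/8.
Since Player II is indifferent in equilibrium, Player II's expected payoff equals the payoff from either column against (5/8, 3/8). Using C: 12(5/8) + 9(3/8) = 87/8.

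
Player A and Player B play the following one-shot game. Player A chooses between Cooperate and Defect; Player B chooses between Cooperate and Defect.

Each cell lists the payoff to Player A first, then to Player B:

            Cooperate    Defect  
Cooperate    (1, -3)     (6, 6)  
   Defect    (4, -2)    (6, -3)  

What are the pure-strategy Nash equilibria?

(Cooperate, Defect) and (Defect, Cooperate)

(Cooperate, Cooperate): Player A prefers Defect (4 > 1); Player B prefers Defect (6 > -3) — not an equilibrium.
(Cooperate, Defect): Player A gets 6 ≥ 6 from Defect, and Player B gets 6 ≥ -3 from Cooperate — Nash equilibrium.
(Defect, Cooperate): Player A gets 4 ≥ 1 from Cooperate, and Player B gets -2 ≥ -3 from Defect — Nash equilibrium.
(Defect, Defect): Player B prefers Cooperate (-2 > -3) — not an equilibrium.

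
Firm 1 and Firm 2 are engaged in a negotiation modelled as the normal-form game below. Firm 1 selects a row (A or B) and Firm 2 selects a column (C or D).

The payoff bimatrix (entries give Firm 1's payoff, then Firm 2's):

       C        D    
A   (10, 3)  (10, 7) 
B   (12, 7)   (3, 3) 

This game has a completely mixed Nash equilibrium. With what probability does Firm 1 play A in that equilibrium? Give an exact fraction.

Let p be the probability that Firm 1 plays A. In a completely mixed equilibrium, Firm 2 must be indifferent between C and D.
Firm 2's expected payoff from C is 3p + 7(1−p); from D it is 7p + 3(1−p).
Setting these equal: −4p + 7 = 4p + 3, so p = 1/2.

1/2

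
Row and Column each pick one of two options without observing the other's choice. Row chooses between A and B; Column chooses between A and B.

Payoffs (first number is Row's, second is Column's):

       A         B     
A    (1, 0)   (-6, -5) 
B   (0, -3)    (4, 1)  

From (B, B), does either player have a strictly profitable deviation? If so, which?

Neither

Row at (B, B) earns 4; deviating to A yields -6 — not better.
Column earns 1; deviating to A yields -3 — not better.
Neither player can strictly improve; the profile is a Nash equilibrium.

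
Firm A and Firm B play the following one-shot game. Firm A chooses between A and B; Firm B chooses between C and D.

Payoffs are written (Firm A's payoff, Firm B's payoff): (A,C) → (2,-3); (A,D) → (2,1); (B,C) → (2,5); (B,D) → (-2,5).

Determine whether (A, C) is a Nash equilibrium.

At (A, C), Firm A earns 2; switching to B would give 2, so Firm A has no profitable deviation.
Firm B earns -3; switching to D would give 1, so Firm B would deviate.
Since at least one player can profitably deviate, this is not a Nash equilibrium.

No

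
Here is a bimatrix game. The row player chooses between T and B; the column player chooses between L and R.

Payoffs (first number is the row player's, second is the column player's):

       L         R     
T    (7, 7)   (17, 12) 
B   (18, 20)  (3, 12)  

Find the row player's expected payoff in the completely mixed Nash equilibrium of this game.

57/5

First find q, the probability the column player plays L, from the row player's indifference between T and B: 7q + 17(1−q) = 18q + 3(1−q), giving q = 14/25.
Since the row player is indifferent in equilibrium, the row player's expected payoff equals the payoff from either row against (14/25, 11/25). Using T: 7(14/25) + 17(11/25) = 57/5.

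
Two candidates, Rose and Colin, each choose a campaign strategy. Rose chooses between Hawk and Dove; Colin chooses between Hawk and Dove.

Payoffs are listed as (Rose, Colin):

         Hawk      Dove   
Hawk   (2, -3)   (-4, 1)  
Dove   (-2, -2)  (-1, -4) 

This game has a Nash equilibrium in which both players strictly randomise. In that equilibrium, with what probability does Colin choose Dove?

Let q be the probability that Colin plays Hawk. In a completely mixed equilibrium, Rose must be indifferent between Hawk and Dove.
Rose's expected payoff from Hawk is 2q − 4(1−q); from Dove it is −2q − (1−q).
Setting these equal: 6q − 4 = −q − 1, so q = 3/7.
Therefore Colin plays Dove with probability 1 − 3/7 = 4/7.

4/7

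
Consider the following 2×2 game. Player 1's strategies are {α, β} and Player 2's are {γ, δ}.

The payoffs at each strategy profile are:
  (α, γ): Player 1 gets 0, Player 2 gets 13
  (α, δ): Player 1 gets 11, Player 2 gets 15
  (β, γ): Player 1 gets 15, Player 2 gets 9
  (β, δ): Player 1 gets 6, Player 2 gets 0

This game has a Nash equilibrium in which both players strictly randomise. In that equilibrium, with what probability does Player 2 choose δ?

3/4

Let c be the probability that Player 2 plays γ. In a completely mixed equilibrium, Player 1 must be indifferent between α and β.
Player 1's expected payoff from α is 11(1−c); from β it is 15c + 6(1−c).
Setting these equal: −11c + 11 = 9c + 6, so c = 1/4.
Therefore Player 2 plays δ with probability 1 − 1/4 = 3/4.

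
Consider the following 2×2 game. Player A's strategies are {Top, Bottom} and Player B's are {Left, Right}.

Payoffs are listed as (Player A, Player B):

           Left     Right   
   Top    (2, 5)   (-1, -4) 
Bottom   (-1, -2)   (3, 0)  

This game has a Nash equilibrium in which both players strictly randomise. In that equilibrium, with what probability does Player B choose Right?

Let c be the probability that Player B plays Left. In a completely mixed equilibrium, Player A must be indifferent between Top and Bottom.
Player A's expected payoff from Top is 2c − (1−c); from Bottom it is −c + 3(1−c).
Setting these equal: 3c − 1 = −4c + 3, so c = 4/7.
Therefore Player B plays Right with probability 1 − 4/7 = 3/7.

3/7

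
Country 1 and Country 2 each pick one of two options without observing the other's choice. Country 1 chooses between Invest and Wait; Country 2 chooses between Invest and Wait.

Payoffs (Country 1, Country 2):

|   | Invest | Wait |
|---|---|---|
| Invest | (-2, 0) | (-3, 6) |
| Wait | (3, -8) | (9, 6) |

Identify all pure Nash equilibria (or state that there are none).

(Wait, Wait)

(Invest, Invest): Country 1 prefers Wait (3 > -2); Country 2 prefers Wait (6 > 0) — not an equilibrium.
(Invest, Wait): Country 1 prefers Wait (9 > -3) — not an equilibrium.
(Wait, Invest): Country 2 prefers Wait (6 > -8) — not an equilibrium.
(Wait, Wait): Country 1 gets 9 ≥ -3 from Invest, and Country 2 gets 6 ≥ -8 from Invest — Nash equilibrium.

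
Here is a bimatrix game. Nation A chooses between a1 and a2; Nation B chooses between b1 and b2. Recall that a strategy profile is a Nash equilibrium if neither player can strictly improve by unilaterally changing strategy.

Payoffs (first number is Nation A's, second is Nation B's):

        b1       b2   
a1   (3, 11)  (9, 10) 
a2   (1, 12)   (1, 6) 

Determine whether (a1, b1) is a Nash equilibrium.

At (a1, b1), Nation A earns 3; switching to a2 would give 1, so Nation A has no profitable deviation.
Nation B earns 11; switching to b2 would give 10, so Nation B has no profitable deviation.
Neither player can gain by a unilateral deviation, so this profile is a Nash equilibrium.

Yes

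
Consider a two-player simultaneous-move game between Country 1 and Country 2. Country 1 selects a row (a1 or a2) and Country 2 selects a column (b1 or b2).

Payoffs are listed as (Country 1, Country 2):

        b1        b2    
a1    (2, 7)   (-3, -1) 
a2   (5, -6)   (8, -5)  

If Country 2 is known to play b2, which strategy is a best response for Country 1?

a2

Against b2, Country 1 earns -3 from a1 and 8 from a2.
So a2 is the best response.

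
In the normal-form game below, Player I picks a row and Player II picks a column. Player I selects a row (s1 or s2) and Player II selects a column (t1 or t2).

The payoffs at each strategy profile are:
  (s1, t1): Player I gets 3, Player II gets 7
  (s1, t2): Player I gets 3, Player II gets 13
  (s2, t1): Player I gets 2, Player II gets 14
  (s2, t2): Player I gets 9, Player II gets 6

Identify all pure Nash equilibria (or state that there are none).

none

(s1, t1): Player II prefers t2 (13 > 7) — not an equilibrium.
(s1, t2): Player I prefers s2 (9 > 3) — not an equilibrium.
(s2, t1): Player I prefers s1 (3 > 2) — not an equilibrium.
(s2, t2): Player II prefers t1 (14 > 6) — not an equilibrium.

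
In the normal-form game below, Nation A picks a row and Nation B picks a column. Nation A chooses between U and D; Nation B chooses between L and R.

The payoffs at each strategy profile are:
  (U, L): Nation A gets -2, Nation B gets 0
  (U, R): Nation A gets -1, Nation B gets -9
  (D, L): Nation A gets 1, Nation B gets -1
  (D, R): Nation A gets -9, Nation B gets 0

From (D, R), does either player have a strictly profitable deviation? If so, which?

Nation A at (D, R) earns -9; deviating to U yields -1 — a strict improvement.
Nation B earns 0; deviating to L yields -1 — not better.
Only Nation A has a strictly profitable deviation.

Nation A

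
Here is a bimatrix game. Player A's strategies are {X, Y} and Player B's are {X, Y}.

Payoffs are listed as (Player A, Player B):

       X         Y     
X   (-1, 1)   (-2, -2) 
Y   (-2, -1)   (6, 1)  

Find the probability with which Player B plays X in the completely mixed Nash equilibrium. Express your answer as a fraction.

Let q be the probability that Player B plays X. In a completely mixed equilibrium, Player A must be indifferent between X and Y.
Player A's expected payoff from X is −q − 2(1−q); from Y it is −2q + 6(1−q).
Setting these equal: q − 2 = −8q + 6, so q = 8/9.

8/9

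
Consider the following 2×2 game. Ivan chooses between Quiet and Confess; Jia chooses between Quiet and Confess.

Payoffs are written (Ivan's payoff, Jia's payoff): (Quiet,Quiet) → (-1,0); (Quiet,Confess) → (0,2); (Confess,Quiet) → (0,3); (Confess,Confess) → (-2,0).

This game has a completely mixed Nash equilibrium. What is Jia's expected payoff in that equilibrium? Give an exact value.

6/5

First find p, the probability Ivan plays Quiet, from Jia's indifference between Quiet and Confess: 3(1−p) = 2p, giving p = 3/5.
Since Jia is indifferent in equilibrium, Jia's expected payoff equals the payoff from either column against (3/5, 2/5). Using Quiet: 3(2/5) = 6/5.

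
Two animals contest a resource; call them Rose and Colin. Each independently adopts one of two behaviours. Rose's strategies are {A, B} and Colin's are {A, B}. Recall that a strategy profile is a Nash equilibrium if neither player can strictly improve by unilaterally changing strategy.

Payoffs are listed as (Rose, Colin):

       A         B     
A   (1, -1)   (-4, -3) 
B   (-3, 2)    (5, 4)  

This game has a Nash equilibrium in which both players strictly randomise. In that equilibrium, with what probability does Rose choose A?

Let r be the probability that Rose plays A. In a completely mixed equilibrium, Colin must be indifferent between A and B.
Colin's expected payoff from A is −r + 2(1−r); from B it is −3r + 4(1−r).
Setting these equal: −3r + 2 = −7r + 4, so r = 1/2.

1/2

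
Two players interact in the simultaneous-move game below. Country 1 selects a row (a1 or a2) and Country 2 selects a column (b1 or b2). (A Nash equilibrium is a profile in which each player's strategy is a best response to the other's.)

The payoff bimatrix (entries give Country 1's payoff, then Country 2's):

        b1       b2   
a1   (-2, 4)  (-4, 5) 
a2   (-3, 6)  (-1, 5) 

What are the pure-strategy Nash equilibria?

none

(a1, b1): Country 2 prefers b2 (5 > 4) — not an equilibrium.
(a1, b2): Country 1 prefers a2 (-1 > -4) — not an equilibrium.
(a2, b1): Country 1 prefers a1 (-2 > -3) — not an equilibrium.
(a2, b2): Country 2 prefers b1 (6 > 5) — not an equilibrium.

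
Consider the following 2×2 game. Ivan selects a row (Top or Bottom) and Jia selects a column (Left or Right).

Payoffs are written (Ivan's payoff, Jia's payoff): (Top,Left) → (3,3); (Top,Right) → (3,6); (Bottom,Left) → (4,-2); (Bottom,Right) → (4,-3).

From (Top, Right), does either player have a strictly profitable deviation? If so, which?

Ivan

Ivan at (Top, Right) earns 3; deviating to Bottom yields 4 — a strict improvement.
Jia earns 6; deviating to Left yields 3 — not better.
Only Ivan has a strictly profitable deviation.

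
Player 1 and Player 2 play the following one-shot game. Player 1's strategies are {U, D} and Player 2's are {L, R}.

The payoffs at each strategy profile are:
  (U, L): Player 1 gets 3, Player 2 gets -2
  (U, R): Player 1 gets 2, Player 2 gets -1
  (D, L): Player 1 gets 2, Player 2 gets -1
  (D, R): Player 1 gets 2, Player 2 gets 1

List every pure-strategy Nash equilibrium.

(U, L): Player 2 prefers R (-1 > -2) — not an equilibrium.
(U, R): Player 1 gets 2 ≥ 2 from D, and Player 2 gets -1 ≥ -2 from L — Nash equilibrium.
(D, L): Player 1 prefers U (3 > 2); Player 2 prefers R (1 > -1) — not an equilibrium.
(D, R): Player 1 gets 2 ≥ 2 from U, and Player 2 gets 1 ≥ -1 from L — Nash equilibrium.

(U, R) and (D, R)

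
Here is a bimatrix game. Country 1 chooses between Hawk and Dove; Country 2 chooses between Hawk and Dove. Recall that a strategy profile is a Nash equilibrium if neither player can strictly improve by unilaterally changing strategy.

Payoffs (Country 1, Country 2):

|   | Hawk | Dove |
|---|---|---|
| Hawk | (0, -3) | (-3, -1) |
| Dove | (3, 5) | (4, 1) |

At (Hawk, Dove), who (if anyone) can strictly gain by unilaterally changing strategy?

Country 1 at (Hawk, Dove) earns -3; deviating to Dove yields 4 — a strict improvement.
Country 2 earns -1; deviating to Hawk yields -3 — not better.
Only Country 1 has a strictly profitable deviation.

Country 1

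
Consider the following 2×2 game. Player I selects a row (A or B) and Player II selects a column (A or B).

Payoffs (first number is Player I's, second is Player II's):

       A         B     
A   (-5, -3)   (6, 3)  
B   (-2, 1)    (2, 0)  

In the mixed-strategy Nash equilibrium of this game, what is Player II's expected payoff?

3/7

First find x, the probability Player I plays A, from Player II's indifference between A and B: −3x + (1−x) = 3x, giving x = 1/7.
Since Player II is indifferent in equilibrium, Player II's expected payoff equals the payoff from either column against (1/7, 6/7). Using A: −3(1/7) + (6/7) = 3/7.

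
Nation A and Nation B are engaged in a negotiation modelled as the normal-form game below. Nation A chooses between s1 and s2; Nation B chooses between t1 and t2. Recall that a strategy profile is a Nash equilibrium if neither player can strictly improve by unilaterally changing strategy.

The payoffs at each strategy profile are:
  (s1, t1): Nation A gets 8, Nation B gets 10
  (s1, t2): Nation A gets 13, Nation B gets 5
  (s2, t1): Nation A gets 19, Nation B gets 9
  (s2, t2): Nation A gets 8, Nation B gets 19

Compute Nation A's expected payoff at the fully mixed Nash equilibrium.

183/16

First find q, the probability Nation B plays t1, from Nation A's indifference between s1 and s2: 8q + 13(1−q) = 19q + 8(1−q), giving q = 5/16.
Since Nation A is indifferent in equilibrium, Nation A's expected payoff equals the payoff from either row against (5/16, 11/16). Using s1: 8(5/16) + 13(11/16) = 183/16.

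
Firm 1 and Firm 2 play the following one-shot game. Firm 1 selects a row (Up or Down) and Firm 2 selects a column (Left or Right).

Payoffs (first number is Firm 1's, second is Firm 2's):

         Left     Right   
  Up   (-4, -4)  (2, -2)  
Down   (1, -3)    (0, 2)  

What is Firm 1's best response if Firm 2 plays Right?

Against Right, Firm 1 earns 2 from Up and 0 from Down.
So Up is the best response.

Up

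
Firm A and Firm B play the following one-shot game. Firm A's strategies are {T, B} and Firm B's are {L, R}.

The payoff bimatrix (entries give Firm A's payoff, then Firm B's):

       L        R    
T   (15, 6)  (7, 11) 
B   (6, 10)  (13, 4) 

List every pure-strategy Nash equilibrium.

(T, L): Firm B prefers R (11 > 6) — not an equilibrium.
(T, R): Firm A prefers B (13 > 7) — not an equilibrium.
(B, L): Firm A prefers T (15 > 6) — not an equilibrium.
(B, R): Firm B prefers L (10 > 4) — not an equilibrium.

none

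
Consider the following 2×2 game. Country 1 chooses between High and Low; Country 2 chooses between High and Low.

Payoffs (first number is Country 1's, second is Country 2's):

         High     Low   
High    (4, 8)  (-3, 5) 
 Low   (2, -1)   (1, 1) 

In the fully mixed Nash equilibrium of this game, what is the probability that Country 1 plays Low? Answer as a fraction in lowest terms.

Let x be the probability that Country 1 plays High. In a completely mixed equilibrium, Country 2 must be indifferent between High and Low.
Country 2's expected payoff from High is 8x − (1−x); from Low it is 5x + (1−x).
Setting these equal: 9x − 1 = 4x + 1, so x = 2/5.
Therefore Country 1 plays Low with probability 1 − 2/5 = 3/5.

3/5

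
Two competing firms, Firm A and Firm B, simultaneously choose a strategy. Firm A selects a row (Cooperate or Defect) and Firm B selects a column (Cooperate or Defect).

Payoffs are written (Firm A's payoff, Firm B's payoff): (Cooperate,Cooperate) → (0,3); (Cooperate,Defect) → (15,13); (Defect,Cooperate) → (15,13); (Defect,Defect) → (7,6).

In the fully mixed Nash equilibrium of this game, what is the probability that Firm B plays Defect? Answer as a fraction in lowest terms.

Let c be the probability that Firm B plays Cooperate. In a completely mixed equilibrium, Firm A must be indifferent between Cooperate and Defect.
Firm A's expected payoff from Cooperate is 15(1−c); from Defect it is 15c + 7(1−c).
Setting these equal: −15c + 15 = 8c + 7, so c = 8/23.
Therefore Firm B plays Defect with probability 1 − 8/23 = 15/23.

15/23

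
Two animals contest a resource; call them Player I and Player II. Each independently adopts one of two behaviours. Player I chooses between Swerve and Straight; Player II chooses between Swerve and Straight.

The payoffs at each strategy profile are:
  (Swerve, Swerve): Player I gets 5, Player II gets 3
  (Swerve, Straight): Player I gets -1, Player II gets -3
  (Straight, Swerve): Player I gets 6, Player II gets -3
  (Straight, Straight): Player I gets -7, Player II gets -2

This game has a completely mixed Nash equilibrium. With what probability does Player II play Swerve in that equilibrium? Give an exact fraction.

Let q be the probability that Player II plays Swerve. In a completely mixed equilibrium, Player I must be indifferent between Swerve and Straight.
Player I's expected payoff from Swerve is 5q − (1−q); from Straight it is 6q − 7(1−q).
Setting these equal: 6q − 1 = 13q − 7, so q = 6/7.

6/7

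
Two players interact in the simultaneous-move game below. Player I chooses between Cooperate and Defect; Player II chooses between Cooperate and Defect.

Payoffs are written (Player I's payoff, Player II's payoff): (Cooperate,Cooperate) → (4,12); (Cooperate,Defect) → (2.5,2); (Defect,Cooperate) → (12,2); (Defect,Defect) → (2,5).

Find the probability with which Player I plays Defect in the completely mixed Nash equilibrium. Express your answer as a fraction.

Let x be the probability that Player I plays Cooperate. In a completely mixed equilibrium, Player II must be indifferent between Cooperate and Defect.
Player II's expected payoff from Cooperate is 12x + 2(1−x); from Defect it is 2x + 5(1−x).
Setting these equal: 10x + 2 = −3x + 5, so x = 3/13.
Therefore Player I plays Defect with probability 1 − 3/13 = 10/13.

10/13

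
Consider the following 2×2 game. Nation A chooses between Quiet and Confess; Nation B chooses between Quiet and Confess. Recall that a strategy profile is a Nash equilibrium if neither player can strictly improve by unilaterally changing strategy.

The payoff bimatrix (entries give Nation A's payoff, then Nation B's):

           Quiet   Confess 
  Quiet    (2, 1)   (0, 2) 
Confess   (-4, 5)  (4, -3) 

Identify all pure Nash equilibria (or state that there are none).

none

(Quiet, Quiet): Nation B prefers Confess (2 > 1) — not an equilibrium.
(Quiet, Confess): Nation A prefers Confess (4 > 0) — not an equilibrium.
(Confess, Quiet): Nation A prefers Quiet (2 > -4) — not an equilibrium.
(Confess, Confess): Nation B prefers Quiet (5 > -3) — not an equilibrium.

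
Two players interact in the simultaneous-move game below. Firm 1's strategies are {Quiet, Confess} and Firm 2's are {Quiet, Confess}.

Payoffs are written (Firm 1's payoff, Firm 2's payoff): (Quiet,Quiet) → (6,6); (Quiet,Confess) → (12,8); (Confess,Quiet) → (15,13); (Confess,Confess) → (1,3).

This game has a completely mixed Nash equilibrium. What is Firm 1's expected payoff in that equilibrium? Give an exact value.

First find q, the probability Firm 2 plays Quiet, from Firm 1's indifference between Quiet and Confess: 6q + 12(1−q) = 15q + (1−q), giving q = 11/20.
Since Firm 1 is indifferent in equilibrium, Firm 1's expected payoff equals the payoff from either row against (11/20, 9/20). Using Quiet: 6(11/20) + 12(9/20) = 87/10.

87/10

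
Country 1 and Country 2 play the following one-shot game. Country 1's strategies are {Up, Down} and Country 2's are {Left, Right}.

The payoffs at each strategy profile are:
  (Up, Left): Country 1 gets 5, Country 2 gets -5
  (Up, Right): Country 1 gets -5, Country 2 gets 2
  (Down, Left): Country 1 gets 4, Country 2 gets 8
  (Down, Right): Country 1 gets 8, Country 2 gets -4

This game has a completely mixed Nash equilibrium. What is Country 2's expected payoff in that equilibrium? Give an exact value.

-4/19

First find x, the probability Country 1 plays Up, from Country 2's indifference between Left and Right: −5x + 8(1−x) = 2x − 4(1−x), giving x = 12/19.
Since Country 2 is indifferent in equilibrium, Country 2's expected payoff equals the payoff from either column against (12/19, 7/19). Using Left: −5(12/19) + 8(7/19) = -4/19.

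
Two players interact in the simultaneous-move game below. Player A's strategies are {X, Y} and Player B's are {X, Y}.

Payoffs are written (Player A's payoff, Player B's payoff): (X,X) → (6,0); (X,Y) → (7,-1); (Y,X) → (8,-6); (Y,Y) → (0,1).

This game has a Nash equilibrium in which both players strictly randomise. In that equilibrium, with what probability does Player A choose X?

Let r be the probability that Player A plays X. In a completely mixed equilibrium, Player B must be indifferent between X and Y.
Player B's expected payoff from X is −6(1−r); from Y it is −r + (1−r).
Setting these equal: 6r − 6 = −2r + 1, so r = 7/8.

7/8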